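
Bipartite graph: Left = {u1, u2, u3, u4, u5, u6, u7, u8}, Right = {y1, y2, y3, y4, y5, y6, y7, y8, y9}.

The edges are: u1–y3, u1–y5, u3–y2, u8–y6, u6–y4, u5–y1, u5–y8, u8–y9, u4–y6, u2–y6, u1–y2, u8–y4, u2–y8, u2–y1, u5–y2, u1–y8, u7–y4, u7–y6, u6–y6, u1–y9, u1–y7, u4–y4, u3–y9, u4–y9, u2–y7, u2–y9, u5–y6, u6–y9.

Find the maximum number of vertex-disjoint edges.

One maximum matching: u1-y3, u2-y7, u3-y2, u4-y9, u5-y1, u6-y6, u7-y4.
The set {u4, u6, u7, u8} has only 3 neighbours ({y4, y6, y9}), so by Hall's theorem at most 7 of the 8 left vertices can be matched.

7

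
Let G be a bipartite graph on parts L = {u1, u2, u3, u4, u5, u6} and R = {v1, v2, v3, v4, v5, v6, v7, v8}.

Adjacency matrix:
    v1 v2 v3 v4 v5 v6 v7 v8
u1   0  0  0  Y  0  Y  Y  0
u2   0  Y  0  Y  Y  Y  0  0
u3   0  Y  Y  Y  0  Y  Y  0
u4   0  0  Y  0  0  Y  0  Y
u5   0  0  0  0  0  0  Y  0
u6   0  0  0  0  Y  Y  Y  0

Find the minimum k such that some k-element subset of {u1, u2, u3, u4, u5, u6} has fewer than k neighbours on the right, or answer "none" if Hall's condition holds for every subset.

A matching saturating every left vertex exists, for instance u1→v4, u2→v2, u3→v3, u4→v8, u5→v7, u6→v6.
By Hall's marriage theorem, this means |N(S)| ≥ |S| for every subset S, so no violating subset exists.

none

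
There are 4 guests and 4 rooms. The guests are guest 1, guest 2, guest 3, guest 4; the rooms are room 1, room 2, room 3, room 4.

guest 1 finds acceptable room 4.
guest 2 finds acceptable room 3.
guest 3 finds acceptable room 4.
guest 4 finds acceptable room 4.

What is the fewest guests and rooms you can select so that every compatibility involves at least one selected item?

A maximum matching has 2 edges (e.g. guest 1–room 4, guest 2–room 3).
By König's theorem the minimum vertex cover has the same size. One such cover is {guest 2, room 4}.

2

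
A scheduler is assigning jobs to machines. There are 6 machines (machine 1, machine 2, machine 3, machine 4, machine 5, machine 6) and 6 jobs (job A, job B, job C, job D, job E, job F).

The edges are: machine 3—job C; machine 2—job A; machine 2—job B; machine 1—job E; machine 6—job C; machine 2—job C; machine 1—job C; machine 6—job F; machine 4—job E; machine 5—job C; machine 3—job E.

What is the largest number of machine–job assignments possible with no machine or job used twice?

One maximum matching: machine 1-job C, machine 2-job A, machine 3-job E, machine 6-job F.
The set {machine 1, machine 3, machine 4, machine 5} has only 2 neighbours ({job C, job E}), so by Hall's theorem at most 4 of the 6 machines can be matched.

4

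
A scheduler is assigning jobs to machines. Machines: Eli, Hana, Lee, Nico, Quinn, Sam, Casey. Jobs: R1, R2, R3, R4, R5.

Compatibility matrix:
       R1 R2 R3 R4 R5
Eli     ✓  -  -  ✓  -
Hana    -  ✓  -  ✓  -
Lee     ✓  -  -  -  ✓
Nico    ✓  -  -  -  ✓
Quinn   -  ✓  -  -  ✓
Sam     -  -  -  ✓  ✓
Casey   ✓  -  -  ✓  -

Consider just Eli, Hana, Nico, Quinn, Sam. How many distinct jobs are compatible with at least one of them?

4

The union of neighbours of {Eli, Hana, Nico, Quinn, Sam} is {R1, R2, R4, R5}, which has 4 elements.
Since |N(S)| = 4 < |S| = 5, Hall's condition fails for this subset.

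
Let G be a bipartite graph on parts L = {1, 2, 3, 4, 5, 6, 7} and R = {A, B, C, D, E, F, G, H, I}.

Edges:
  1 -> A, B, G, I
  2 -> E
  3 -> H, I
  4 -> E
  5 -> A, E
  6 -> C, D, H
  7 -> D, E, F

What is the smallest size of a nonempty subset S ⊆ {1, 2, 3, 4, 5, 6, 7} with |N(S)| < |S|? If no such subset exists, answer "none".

Take S = {2, 4}. Its neighbourhood is {E}, so |N(S)| = 1 < |S| = 2.
No single vertex violates Hall's condition since each has at least one neighbour, so 2 is the minimum.

2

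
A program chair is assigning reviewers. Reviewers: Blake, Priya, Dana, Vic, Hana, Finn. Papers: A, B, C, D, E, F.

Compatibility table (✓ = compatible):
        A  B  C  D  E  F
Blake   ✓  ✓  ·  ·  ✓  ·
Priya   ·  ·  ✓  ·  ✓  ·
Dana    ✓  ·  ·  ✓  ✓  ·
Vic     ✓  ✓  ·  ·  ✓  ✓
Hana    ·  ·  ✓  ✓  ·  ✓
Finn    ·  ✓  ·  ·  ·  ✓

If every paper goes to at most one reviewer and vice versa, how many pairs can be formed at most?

6

One maximum matching: Blake→A, Priya→C, Dana→D, Vic→E, Hana→F, Finn→B.
This saturates every reviewer, so 6 is the maximum.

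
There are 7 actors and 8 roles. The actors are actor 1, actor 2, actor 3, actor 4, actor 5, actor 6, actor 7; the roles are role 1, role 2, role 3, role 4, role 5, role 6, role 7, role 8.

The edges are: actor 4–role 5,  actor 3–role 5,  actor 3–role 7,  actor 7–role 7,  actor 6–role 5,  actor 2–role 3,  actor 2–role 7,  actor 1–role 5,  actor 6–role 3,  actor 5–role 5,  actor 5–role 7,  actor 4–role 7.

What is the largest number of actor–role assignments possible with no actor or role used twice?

3

For example, pair actor 1→role 5, actor 2→role 3, actor 3→role 7.
The set {actor 1, actor 2, actor 3, actor 4, actor 5, actor 6, actor 7} has only 3 neighbours ({role 3, role 5, role 7}), so by Hall's theorem at most 3 of the 7 actors can be matched.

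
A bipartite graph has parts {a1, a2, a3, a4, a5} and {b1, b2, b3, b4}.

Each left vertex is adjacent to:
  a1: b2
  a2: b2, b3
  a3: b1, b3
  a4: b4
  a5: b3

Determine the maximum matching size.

For example, pair a1–b2, a2–b3, a3–b1, a4–b4.
The set {a1, a2, a5} has only 2 neighbours ({b2, b3}), so by Hall's theorem at most 4 of the 5 left vertices can be matched.

4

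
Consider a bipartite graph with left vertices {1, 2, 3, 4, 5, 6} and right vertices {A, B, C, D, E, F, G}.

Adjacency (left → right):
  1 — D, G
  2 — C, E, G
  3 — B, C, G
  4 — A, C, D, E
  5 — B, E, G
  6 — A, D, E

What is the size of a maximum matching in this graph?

6

One maximum matching: 1-D, 2-C, 3-B, 4-A, 5-G, 6-E.
All 6 left vertices are matched, so no larger matching exists.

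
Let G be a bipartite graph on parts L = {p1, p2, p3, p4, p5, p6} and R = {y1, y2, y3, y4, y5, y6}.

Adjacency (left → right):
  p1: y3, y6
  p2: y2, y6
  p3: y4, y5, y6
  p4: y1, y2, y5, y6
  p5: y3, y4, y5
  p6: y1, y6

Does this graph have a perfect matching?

Yes

For example, pair p1→y3, p2→y6, p3→y5, p4→y2, p5→y4, p6→y1.
All 6 left vertices are covered.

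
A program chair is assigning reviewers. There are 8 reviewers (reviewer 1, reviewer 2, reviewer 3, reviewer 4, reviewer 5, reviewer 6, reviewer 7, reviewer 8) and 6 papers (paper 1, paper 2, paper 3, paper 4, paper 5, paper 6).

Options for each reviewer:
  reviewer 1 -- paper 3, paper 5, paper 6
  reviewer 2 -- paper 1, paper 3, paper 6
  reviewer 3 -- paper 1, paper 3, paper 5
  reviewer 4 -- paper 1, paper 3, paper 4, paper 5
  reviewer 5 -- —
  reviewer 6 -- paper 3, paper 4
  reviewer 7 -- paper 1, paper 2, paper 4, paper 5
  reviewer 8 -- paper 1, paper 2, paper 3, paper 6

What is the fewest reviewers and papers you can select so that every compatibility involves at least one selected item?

The 6 edges reviewer 1–paper 5, reviewer 2–paper 6, reviewer 3–paper 3, reviewer 4–paper 1, reviewer 6–paper 4, reviewer 7–paper 2 form a matching, so any vertex cover needs at least 6 vertices (one per matched edge).
Conversely {paper 1, paper 2, paper 3, paper 4, paper 5, paper 6} meets every edge and has exactly 6 vertices, so 6 is optimal.

6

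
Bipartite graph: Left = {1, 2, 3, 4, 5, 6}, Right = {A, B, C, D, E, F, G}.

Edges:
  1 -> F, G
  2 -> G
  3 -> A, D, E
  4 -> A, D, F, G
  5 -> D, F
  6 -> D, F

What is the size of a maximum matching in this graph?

One maximum matching: 1-F, 2-G, 3-E, 4-A, 5-D.
The set {1, 2, 5, 6} has only 3 neighbours ({D, F, G}), so by Hall's theorem at most 5 of the 6 left vertices can be matched.

5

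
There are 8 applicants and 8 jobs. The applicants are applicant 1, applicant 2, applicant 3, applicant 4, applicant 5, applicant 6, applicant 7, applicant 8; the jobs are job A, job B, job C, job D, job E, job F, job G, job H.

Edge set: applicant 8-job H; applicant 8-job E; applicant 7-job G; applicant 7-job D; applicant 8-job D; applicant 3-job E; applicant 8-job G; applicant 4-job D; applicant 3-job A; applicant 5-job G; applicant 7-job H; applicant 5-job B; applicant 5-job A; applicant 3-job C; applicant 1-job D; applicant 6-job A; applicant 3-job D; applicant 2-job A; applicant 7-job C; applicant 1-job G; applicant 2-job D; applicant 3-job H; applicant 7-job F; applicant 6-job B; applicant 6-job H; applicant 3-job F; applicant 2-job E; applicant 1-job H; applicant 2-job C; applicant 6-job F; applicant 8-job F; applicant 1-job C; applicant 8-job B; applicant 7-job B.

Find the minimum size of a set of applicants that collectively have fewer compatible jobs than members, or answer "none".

A matching saturating every applicant exists, for instance applicant 1→job G, applicant 2→job E, applicant 3→job C, applicant 4→job D, applicant 5→job A, applicant 6→job B, applicant 7→job H, applicant 8→job F.
By Hall's marriage theorem, this means |N(S)| ≥ |S| for every subset S, so no violating subset exists.

none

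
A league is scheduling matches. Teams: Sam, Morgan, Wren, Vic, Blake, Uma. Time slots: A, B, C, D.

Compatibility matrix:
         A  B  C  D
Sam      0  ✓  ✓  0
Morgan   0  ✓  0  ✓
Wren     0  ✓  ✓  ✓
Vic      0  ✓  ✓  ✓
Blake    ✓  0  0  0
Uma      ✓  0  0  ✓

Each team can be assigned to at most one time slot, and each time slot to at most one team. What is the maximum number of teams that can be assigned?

4

For example, pair Sam→C, Morgan→D, Wren→B, Blake→A.
The set {Sam, Morgan, Wren, Vic, Blake, Uma} has only 4 neighbours ({A, B, C, D}), so by Hall's theorem at most 4 of the 6 teams can be matched.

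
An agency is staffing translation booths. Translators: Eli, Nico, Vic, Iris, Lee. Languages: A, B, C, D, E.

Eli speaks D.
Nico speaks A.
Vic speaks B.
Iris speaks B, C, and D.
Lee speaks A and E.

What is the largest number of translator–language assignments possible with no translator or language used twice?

One maximum matching: Eli→D, Nico→A, Vic→B, Iris→C, Lee→E.
This saturates every translator, so 5 is the maximum.

5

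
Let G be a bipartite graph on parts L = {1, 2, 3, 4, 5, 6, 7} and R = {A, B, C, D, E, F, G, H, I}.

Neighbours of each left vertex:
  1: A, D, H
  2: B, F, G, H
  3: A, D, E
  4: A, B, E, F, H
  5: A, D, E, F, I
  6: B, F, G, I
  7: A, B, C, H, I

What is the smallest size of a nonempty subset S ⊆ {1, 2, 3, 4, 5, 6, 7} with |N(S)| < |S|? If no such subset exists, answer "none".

none

A matching saturating every left vertex exists, for instance 1→H, 2→G, 3→D, 4→B, 5→E, 6→F, 7→A.
By Hall's marriage theorem, this means |N(S)| ≥ |S| for every subset S, so no violating subset exists.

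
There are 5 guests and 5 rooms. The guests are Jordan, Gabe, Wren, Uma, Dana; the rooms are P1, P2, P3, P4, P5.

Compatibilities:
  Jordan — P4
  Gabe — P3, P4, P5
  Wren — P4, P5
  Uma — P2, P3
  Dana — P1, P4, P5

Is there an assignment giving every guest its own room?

For example, pair Jordan–P4, Gabe–P3, Wren–P5, Uma–P2, Dana–P1.
Every guest is matched, so this is a perfect matching.

Yes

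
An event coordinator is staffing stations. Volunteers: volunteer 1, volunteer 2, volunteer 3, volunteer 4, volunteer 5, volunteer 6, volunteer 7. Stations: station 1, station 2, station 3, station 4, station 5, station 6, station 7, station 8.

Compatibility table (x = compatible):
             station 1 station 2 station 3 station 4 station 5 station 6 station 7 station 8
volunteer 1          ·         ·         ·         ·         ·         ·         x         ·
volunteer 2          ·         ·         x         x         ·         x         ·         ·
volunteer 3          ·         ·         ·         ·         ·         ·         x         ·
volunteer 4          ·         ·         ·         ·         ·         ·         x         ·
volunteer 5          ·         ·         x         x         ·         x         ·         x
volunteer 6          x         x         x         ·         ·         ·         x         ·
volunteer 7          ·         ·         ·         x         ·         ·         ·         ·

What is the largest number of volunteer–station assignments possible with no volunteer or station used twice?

5

For example, pair volunteer 1-station 7, volunteer 2-station 3, volunteer 5-station 8, volunteer 6-station 2, volunteer 7-station 4.
The set {volunteer 1, volunteer 3, volunteer 4} has only 1 neighbour ({station 7}), so by Hall's theorem at most 5 of the 7 volunteers can be matched.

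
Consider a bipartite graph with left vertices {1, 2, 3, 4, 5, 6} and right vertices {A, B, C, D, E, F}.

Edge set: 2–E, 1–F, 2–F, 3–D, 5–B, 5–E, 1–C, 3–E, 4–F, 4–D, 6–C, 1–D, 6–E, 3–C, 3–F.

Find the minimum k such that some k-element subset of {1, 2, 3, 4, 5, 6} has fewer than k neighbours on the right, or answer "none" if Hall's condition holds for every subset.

5

Take S = {1, 2, 3, 4, 6}. Its neighbourhood is {C, D, E, F}, so |N(S)| = 4 < |S| = 5.
Every subset of size less than 5 has at least as many neighbours as members, so 5 is the minimum.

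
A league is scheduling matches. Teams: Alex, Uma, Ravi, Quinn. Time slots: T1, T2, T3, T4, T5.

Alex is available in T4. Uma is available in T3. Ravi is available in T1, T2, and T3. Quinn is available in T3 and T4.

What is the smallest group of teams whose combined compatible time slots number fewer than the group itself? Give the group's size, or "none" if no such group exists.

3

Take S = {Alex, Uma, Quinn}. Its neighbourhood is {T3, T4}, so |N(S)| = 2 < |S| = 3.
Every subset of size less than 3 has at least as many neighbours as members, so 3 is the minimum.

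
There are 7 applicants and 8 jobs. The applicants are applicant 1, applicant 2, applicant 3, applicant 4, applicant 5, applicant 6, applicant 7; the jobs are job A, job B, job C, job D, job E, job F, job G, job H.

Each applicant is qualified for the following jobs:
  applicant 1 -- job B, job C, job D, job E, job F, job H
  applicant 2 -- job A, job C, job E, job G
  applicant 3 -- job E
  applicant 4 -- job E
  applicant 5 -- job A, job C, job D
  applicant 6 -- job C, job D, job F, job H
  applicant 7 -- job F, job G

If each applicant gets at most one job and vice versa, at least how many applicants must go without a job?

For example, pair applicant 1–job F, applicant 2–job A, applicant 3–job E, applicant 5–job D, applicant 6–job H, applicant 7–job G.
The set {applicant 3, applicant 4} has only 1 neighbour ({job E}), so by Hall's theorem at most 6 of the 7 applicants can be matched.
That matches 6 of the 7, leaving 1 unmatched; no matching can do better.

1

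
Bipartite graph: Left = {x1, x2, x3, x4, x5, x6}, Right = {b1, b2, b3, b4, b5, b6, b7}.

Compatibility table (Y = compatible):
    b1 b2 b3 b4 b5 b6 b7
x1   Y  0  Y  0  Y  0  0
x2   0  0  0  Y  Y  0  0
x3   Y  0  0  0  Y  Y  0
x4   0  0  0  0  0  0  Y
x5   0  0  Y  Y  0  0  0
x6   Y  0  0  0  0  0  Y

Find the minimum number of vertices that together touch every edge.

{x1, x2, x3, x4, x5, x6} is a vertex cover of size 6: every edge has an endpoint in this set.
No smaller cover exists because x1–b5, x2–b4, x3–b6, x4–b7, x5–b3, x6–b1 is a matching of size 6, and a cover must include an endpoint of each of these disjoint edges (König's theorem).

6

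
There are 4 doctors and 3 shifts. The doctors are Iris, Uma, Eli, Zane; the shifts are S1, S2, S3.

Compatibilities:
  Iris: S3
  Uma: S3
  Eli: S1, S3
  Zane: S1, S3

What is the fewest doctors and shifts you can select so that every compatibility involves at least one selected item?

2

The 2 edges Iris–S3, Eli–S1 form a matching, so any vertex cover needs at least 2 vertices (one per matched edge).
Conversely {S1, S3} meets every edge and has exactly 2 vertices, so 2 is optimal.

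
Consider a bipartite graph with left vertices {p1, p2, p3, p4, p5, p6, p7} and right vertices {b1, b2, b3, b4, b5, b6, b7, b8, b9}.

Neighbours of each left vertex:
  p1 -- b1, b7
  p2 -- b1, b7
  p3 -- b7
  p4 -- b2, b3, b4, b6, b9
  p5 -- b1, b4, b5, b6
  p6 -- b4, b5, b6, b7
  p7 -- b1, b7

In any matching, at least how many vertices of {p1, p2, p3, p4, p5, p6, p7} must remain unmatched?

2

A valid assignment of size 5: p1→b1, p2→b7, p4→b4, p5→b6, p6→b5.
The set {p1, p2, p3, p7} has only 2 neighbours ({b1, b7}), so by Hall's theorem at most 5 of the 7 left vertices can be matched.
That matches 5 of the 7, leaving 2 unmatched; no matching can do better.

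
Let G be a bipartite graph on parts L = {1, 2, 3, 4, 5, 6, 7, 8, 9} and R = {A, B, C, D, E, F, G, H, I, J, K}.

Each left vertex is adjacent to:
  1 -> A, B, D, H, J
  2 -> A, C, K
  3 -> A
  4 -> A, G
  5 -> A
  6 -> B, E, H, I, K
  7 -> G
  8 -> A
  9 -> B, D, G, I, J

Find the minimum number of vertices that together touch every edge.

6

{1, 2, 6, 9, A, G} is a vertex cover of size 6: every edge has an endpoint in this set.
No smaller cover exists because 1–H, 2–C, 3–A, 4–G, 6–K, 9–J is a matching of size 6, and a cover must include an endpoint of each of these disjoint edges (König's theorem).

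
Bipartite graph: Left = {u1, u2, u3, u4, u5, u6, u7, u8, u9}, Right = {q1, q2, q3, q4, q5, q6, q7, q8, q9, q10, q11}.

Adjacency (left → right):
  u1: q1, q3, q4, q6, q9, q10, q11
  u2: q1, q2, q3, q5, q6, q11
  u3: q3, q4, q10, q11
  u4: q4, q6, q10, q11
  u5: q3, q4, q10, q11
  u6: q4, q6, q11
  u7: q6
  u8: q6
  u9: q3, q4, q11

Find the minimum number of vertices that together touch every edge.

7

The 7 edges u1–q9, u2–q1, u3–q3, u4–q11, u5–q10, u6–q4, u7–q6 form a matching, so any vertex cover needs at least 7 vertices (one per matched edge).
Conversely {u1, u2, q3, q4, q6, q10, q11} meets every edge and has exactly 7 vertices, so 7 is optimal.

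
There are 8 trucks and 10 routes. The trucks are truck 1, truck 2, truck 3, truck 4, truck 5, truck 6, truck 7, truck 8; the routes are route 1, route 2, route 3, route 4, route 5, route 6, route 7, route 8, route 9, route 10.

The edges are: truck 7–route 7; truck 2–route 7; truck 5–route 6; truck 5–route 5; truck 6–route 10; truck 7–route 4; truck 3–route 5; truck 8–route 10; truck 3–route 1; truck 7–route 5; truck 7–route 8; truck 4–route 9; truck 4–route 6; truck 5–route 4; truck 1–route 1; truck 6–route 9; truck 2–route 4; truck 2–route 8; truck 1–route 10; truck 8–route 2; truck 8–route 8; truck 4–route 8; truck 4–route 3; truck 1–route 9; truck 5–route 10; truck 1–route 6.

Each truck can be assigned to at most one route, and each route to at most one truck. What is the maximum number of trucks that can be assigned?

8

For example, pair truck 1→route 1, truck 2→route 4, truck 3→route 5, truck 4→route 9, truck 5→route 6, truck 6→route 10, truck 7→route 7, truck 8→route 2.
This saturates every truck, so 8 is the maximum.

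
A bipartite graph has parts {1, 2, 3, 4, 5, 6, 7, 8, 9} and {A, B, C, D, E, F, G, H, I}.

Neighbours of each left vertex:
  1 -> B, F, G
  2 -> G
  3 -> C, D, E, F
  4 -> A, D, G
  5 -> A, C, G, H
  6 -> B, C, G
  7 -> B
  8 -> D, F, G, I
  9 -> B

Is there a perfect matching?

No

The set {7, 9} has only 1 neighbour ({B}), so by Hall's theorem at most 8 of the 9 left vertices can be matched.
Hence no matching covers every left vertex.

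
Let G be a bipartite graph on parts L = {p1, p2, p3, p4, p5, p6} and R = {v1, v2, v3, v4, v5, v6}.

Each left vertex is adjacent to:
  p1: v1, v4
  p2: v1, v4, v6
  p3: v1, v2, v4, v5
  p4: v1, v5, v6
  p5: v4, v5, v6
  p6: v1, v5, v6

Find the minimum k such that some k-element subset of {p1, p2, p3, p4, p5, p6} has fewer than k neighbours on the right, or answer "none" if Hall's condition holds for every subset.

Take S = {p1, p2, p4, p5, p6}. Its neighbourhood is {v1, v4, v5, v6}, so |N(S)| = 4 < |S| = 5.
Every subset of size less than 5 has at least as many neighbours as members, so 5 is the minimum.

5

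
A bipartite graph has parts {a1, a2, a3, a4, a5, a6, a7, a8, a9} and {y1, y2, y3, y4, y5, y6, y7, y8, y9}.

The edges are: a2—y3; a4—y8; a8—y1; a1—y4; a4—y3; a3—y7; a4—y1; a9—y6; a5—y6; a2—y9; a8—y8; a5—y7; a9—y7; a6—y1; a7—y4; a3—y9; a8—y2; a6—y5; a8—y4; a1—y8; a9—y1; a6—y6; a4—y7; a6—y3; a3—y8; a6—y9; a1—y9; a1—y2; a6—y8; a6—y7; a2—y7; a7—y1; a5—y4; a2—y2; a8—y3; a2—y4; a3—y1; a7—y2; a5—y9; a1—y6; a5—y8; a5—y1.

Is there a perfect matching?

One maximum matching: a1-y6, a2-y4, a3-y1, a4-y8, a5-y9, a6-y5, a7-y2, a8-y3, a9-y7.
Every left vertex is matched, so this is a perfect matching.

Yes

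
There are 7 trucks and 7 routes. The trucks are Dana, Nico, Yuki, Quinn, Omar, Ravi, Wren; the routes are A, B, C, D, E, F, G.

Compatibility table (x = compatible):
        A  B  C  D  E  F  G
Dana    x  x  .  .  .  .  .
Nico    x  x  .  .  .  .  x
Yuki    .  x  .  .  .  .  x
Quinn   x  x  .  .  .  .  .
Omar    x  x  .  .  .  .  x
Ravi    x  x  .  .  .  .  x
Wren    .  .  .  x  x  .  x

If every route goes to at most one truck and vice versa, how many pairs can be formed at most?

4

A valid assignment of size 4: Dana–A, Nico–G, Yuki–B, Wren–E.
The set {Dana, Nico, Yuki, Quinn, Omar, Ravi} has only 3 neighbours ({A, B, G}), so by Hall's theorem at most 4 of the 7 trucks can be matched.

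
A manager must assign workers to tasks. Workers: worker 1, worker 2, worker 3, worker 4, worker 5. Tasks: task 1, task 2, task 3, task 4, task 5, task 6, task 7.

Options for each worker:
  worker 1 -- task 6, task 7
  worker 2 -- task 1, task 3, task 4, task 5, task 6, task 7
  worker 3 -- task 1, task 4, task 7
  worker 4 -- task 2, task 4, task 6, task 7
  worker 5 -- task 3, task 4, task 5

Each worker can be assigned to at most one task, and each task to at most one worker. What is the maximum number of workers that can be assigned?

A valid assignment of size 5: worker 1→task 6, worker 2→task 4, worker 3→task 7, worker 4→task 2, worker 5→task 5.
All 5 workers are matched, so no larger matching exists.

5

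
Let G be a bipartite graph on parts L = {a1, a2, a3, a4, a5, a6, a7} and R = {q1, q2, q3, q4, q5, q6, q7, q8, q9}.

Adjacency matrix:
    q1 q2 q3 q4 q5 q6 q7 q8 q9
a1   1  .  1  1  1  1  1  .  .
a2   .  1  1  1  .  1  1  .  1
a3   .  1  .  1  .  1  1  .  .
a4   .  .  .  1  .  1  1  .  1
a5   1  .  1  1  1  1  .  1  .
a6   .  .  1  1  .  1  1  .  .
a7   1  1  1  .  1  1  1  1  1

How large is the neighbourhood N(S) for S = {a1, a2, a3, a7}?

9

The union of neighbours of {a1, a2, a3, a7} is {q1, q2, q3, q4, q5, q6, q7, q8, q9}, which has 9 elements.
Since |N(S)| = 9 ≥ |S| = 4, Hall's condition holds for this subset.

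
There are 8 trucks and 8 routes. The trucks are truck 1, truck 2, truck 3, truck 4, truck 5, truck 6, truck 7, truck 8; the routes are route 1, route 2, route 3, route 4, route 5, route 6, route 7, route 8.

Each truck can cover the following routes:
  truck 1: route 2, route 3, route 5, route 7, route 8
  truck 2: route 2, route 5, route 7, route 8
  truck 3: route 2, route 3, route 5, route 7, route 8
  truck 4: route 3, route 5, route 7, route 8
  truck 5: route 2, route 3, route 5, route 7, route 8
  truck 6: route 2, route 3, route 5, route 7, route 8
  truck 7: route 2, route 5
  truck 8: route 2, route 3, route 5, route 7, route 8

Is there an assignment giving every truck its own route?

No

The set {truck 1, truck 2, truck 3, truck 4, truck 5, truck 6, truck 7, truck 8} has only 5 neighbours ({route 2, route 3, route 5, route 7, route 8}), so by Hall's theorem at most 5 of the 8 trucks can be matched.
Hence no matching covers every truck.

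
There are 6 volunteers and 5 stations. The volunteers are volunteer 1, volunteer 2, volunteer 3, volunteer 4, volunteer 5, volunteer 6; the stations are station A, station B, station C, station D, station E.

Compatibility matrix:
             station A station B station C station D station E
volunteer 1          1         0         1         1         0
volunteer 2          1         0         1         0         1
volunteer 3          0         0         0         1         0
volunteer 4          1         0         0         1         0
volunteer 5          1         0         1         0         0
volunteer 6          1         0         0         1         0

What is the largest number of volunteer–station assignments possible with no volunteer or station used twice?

4

For example, pair volunteer 1-station C, volunteer 2-station E, volunteer 3-station D, volunteer 4-station A.
The set {volunteer 1, volunteer 3, volunteer 4, volunteer 5, volunteer 6} has only 3 neighbours ({station A, station C, station D}), so by Hall's theorem at most 4 of the 6 volunteers can be matched.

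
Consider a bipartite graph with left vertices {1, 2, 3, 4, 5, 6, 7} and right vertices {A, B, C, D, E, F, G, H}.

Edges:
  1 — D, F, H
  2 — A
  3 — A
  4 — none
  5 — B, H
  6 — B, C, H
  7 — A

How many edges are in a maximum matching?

4

For example, pair 1–F, 2–A, 5–H, 6–B.
The set {2, 3, 4, 7} has only 1 neighbour ({A}), so by Hall's theorem at most 4 of the 7 left vertices can be matched.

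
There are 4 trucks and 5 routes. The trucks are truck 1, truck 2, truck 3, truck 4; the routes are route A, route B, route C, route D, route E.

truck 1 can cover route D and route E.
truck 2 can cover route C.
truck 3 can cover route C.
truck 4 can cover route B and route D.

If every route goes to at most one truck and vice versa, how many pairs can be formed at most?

3

A valid assignment of size 3: truck 1→route E, truck 2→route C, truck 4→route B.
The set {truck 2, truck 3} has only 1 neighbour ({route C}), so by Hall's theorem at most 3 of the 4 trucks can be matched.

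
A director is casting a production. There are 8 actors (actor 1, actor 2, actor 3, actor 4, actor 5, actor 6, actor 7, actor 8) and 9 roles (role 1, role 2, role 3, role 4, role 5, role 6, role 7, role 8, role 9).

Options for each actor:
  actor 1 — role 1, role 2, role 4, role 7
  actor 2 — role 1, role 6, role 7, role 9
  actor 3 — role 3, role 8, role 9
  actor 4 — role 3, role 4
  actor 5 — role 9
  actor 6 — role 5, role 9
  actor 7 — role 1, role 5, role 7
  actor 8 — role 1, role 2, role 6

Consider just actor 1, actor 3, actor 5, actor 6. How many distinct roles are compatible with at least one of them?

The union of neighbours of {actor 1, actor 3, actor 5, actor 6} is {role 1, role 2, role 3, role 4, role 5, role 7, role 8, role 9}, which has 8 elements.
Since |N(S)| = 8 ≥ |S| = 4, Hall's condition holds for this subset.

8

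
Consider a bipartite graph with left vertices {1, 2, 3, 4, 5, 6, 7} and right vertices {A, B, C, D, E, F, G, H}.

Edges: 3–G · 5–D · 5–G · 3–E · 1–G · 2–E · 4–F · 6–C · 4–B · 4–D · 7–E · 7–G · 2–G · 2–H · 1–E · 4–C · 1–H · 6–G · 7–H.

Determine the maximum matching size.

6

For example, pair 1→H, 2→G, 3→E, 4→B, 5→D, 6→C.
The set {1, 2, 3, 7} has only 3 neighbours ({E, G, H}), so by Hall's theorem at most 6 of the 7 left vertices can be matched.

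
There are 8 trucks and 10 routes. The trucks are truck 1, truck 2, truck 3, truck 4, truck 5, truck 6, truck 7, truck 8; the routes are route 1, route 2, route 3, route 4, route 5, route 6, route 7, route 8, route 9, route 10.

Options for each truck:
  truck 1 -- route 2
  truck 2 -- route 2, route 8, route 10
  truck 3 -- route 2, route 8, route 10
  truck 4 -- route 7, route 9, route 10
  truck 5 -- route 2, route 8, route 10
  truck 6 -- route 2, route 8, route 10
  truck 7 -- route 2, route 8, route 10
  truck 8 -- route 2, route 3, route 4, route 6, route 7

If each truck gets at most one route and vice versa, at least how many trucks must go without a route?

3

For example, pair truck 1–route 2, truck 2–route 8, truck 3–route 10, truck 4–route 7, truck 8–route 4.
The set {truck 1, truck 2, truck 3, truck 5, truck 6, truck 7} has only 3 neighbours ({route 10, route 2, route 8}), so by Hall's theorem at most 5 of the 8 trucks can be matched.
That matches 5 of the 8, leaving 3 unmatched; no matching can do better.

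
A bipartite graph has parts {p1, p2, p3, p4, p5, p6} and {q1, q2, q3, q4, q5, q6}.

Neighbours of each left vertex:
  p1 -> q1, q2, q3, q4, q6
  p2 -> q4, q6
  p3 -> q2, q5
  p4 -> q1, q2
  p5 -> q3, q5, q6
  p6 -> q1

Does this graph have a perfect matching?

Yes

For example, pair p1-q6, p2-q4, p3-q5, p4-q2, p5-q3, p6-q1.
All 6 left vertices are covered.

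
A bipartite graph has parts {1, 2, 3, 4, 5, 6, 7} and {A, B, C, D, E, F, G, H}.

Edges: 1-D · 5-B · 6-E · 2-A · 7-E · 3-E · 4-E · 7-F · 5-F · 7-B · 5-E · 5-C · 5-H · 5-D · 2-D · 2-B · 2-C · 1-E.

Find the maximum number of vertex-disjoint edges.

One maximum matching: 1-D, 2-C, 3-E, 5-H, 7-B.
The set {3, 4, 6} has only 1 neighbour ({E}), so by Hall's theorem at most 5 of the 7 left vertices can be matched.

5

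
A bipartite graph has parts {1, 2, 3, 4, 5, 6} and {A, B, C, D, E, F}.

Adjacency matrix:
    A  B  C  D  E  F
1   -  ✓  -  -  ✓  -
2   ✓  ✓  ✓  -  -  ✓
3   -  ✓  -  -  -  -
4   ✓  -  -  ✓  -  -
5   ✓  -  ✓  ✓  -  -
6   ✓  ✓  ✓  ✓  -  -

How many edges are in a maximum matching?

6

A valid assignment of size 6: 1→E, 2→F, 3→B, 4→A, 5→D, 6→C.
This saturates every left vertex, so 6 is the maximum.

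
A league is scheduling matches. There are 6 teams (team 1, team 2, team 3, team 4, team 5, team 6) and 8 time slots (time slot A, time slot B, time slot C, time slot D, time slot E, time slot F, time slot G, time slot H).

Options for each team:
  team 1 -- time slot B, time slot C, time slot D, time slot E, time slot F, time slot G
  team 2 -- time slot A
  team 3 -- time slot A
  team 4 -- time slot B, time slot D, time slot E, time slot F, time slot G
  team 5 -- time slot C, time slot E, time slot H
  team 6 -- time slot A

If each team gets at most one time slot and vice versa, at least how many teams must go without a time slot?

2

A valid assignment of size 4: team 1–time slot C, team 2–time slot A, team 4–time slot E, team 5–time slot H.
The set {team 2, team 3, team 6} has only 1 neighbour ({time slot A}), so by Hall's theorem at most 4 of the 6 teams can be matched.
That matches 4 of the 6, leaving 2 unmatched; no matching can do better.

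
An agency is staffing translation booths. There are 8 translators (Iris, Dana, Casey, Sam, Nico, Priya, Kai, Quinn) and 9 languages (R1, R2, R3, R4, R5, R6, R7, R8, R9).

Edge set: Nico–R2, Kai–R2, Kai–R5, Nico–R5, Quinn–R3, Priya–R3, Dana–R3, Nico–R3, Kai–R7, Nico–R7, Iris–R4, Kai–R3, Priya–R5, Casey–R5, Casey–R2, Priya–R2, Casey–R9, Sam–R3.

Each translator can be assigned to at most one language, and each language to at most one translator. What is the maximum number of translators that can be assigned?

6

A valid assignment of size 6: Iris–R4, Dana–R3, Casey–R9, Nico–R5, Priya–R2, Kai–R7.
The set {Dana, Sam, Quinn} has only 1 neighbour ({R3}), so by Hall's theorem at most 6 of the 8 translators can be matched.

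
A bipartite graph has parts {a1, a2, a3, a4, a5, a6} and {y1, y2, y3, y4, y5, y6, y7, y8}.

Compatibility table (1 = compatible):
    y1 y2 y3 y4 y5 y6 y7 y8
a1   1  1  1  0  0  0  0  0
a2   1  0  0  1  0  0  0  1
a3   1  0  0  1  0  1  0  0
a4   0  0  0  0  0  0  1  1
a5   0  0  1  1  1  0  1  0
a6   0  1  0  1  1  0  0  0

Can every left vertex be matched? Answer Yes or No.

Yes

For example, pair a1→y1, a2→y8, a3→y4, a4→y7, a5→y3, a6→y2.
Every left vertex is matched, so this matching saturates all of them.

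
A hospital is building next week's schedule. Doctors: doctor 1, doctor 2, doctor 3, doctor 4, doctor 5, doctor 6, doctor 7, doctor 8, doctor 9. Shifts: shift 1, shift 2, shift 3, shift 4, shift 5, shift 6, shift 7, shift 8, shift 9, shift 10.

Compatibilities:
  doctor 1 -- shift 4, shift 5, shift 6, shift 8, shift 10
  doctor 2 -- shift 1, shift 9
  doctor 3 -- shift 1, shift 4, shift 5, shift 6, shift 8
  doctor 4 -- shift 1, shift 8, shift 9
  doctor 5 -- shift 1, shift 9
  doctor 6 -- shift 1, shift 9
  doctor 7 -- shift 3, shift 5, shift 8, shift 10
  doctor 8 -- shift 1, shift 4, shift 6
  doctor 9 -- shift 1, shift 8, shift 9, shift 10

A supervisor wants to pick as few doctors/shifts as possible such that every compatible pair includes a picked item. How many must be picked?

{doctor 1, doctor 3, doctor 4, doctor 7, doctor 8, doctor 9, shift 1, shift 9} is a vertex cover of size 8: every edge has an endpoint in this set.
No smaller cover exists because doctor 1–shift 4, doctor 2–shift 9, doctor 3–shift 5, doctor 4–shift 8, doctor 5–shift 1, doctor 7–shift 3, doctor 8–shift 6, doctor 9–shift 10 is a matching of size 8, and a cover must include an endpoint of each of these disjoint edges (König's theorem).

8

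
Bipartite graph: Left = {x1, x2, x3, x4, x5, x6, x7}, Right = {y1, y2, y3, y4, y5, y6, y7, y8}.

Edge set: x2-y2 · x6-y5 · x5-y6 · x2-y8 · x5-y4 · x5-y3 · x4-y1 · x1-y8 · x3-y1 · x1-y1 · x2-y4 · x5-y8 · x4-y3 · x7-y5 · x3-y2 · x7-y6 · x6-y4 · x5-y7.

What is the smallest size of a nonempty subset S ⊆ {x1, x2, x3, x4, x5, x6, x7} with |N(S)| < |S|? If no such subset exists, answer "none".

none

A matching saturating every left vertex exists, for instance x1→y8, x2→y2, x3→y1, x4→y3, x5→y7, x6→y4, x7→y6.
By Hall's marriage theorem, this means |N(S)| ≥ |S| for every subset S, so no violating subset exists.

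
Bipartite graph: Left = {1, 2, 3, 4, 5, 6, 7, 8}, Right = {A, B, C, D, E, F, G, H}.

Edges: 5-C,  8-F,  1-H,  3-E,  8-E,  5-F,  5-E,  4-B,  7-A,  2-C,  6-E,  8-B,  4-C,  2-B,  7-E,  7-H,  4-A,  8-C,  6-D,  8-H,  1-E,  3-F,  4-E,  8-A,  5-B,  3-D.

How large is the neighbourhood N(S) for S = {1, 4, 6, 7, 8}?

The union of neighbours of {1, 4, 6, 7, 8} is {A, B, C, D, E, F, H}, which has 7 elements.
Since |N(S)| = 7 ≥ |S| = 5, Hall's condition holds for this subset.

7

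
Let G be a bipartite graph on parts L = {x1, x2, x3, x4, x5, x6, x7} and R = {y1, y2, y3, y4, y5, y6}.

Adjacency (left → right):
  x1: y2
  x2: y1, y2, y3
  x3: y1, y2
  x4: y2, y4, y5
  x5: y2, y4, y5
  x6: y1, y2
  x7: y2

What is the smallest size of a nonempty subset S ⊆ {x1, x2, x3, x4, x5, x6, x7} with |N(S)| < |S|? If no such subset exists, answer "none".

2

Take S = {x1, x7}. Its neighbourhood is {y2}, so |N(S)| = 1 < |S| = 2.
No single vertex violates Hall's condition since each has at least one neighbour, so 2 is the minimum.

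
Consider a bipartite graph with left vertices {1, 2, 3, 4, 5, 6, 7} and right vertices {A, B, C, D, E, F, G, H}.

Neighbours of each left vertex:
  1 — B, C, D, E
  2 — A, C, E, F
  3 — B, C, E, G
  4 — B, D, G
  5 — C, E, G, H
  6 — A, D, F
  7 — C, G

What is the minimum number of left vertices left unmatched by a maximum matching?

For example, pair 1→B, 2→F, 3→G, 4→D, 5→E, 6→A, 7→C.
All 7 left vertices are matched, so no larger matching exists.
That matches 7 of the 7, leaving 0 unmatched; no matching can do better.

0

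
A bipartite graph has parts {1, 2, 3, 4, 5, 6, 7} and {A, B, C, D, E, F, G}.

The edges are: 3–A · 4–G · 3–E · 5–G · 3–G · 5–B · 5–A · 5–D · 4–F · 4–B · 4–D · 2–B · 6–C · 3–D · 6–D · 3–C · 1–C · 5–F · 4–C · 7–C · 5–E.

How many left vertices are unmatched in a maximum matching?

For example, pair 1–C, 2–B, 3–A, 4–F, 5–G, 6–D.
The set {1, 7} has only 1 neighbour ({C}), so by Hall's theorem at most 6 of the 7 left vertices can be matched.
That matches 6 of the 7, leaving 1 unmatched; no matching can do better.

1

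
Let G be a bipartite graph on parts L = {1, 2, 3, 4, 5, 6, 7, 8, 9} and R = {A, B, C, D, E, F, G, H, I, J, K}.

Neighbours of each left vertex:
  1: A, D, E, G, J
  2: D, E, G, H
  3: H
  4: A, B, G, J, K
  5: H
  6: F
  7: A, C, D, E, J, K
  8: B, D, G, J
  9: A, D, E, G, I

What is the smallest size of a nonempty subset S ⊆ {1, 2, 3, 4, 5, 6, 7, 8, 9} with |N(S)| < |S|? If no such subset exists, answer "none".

Take S = {3, 5}. Its neighbourhood is {H}, so |N(S)| = 1 < |S| = 2.
No single vertex violates Hall's condition since each has at least one neighbour, so 2 is the minimum.

2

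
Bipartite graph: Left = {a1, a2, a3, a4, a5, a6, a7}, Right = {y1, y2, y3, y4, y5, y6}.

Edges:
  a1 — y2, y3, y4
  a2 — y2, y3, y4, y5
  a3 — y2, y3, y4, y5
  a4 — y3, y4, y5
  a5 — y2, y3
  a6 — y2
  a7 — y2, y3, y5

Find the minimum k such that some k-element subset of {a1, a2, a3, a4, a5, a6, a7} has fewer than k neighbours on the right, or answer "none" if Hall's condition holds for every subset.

Take S = {a1, a2, a3, a4, a5}. Its neighbourhood is {y2, y3, y4, y5}, so |N(S)| = 4 < |S| = 5.
Every subset of size less than 5 has at least as many neighbours as members, so 5 is the minimum.

5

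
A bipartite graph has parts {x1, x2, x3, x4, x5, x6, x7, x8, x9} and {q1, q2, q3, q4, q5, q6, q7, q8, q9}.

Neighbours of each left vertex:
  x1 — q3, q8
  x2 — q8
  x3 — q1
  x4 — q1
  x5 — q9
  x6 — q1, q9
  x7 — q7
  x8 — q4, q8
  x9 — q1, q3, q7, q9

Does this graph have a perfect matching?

No

The set {x1, x2, x3, x4, x5, x6, x7, x9} has only 5 neighbours ({q1, q3, q7, q8, q9}), so by Hall's theorem at most 6 of the 9 left vertices can be matched.
Hence no matching covers every left vertex.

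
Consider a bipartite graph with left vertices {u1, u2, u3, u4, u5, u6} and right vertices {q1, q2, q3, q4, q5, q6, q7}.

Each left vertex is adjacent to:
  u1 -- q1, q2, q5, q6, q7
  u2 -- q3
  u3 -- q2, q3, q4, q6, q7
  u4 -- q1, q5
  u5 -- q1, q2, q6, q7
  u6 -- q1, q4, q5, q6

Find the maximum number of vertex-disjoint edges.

6

A valid assignment of size 6: u1–q7, u2–q3, u3–q4, u4–q5, u5–q2, u6–q6.
All 6 left vertices are matched, so no larger matching exists.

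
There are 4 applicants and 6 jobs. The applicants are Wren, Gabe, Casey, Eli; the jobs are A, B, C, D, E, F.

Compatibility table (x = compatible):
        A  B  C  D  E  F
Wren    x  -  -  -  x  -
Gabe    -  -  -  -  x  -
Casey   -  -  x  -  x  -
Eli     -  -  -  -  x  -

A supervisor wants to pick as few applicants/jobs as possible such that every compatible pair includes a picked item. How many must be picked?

The 3 edges Wren–A, Gabe–E, Casey–C form a matching, so any vertex cover needs at least 3 vertices (one per matched edge).
Conversely {Wren, Casey, E} meets every edge and has exactly 3 vertices, so 3 is optimal.

3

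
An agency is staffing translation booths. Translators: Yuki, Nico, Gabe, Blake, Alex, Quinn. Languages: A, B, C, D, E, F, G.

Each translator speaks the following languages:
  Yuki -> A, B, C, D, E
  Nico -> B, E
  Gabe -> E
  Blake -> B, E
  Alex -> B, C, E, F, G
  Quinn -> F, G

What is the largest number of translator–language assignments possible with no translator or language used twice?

5

For example, pair Yuki→A, Nico→B, Gabe→E, Alex→G, Quinn→F.
The set {Nico, Gabe, Blake} has only 2 neighbours ({B, E}), so by Hall's theorem at most 5 of the 6 translators can be matched.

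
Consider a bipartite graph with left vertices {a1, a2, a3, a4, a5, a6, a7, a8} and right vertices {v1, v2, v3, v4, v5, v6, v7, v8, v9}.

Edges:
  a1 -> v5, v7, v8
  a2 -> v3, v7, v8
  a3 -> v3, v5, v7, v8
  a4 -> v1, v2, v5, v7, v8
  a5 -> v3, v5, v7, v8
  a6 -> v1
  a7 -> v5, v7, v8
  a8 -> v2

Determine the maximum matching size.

A valid assignment of size 6: a1–v5, a2–v3, a3–v8, a4–v2, a5–v7, a6–v1.
The set {a1, a2, a3, a4, a5, a6, a7, a8} has only 6 neighbours ({v1, v2, v3, v5, v7, v8}), so by Hall's theorem at most 6 of the 8 left vertices can be matched.

6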